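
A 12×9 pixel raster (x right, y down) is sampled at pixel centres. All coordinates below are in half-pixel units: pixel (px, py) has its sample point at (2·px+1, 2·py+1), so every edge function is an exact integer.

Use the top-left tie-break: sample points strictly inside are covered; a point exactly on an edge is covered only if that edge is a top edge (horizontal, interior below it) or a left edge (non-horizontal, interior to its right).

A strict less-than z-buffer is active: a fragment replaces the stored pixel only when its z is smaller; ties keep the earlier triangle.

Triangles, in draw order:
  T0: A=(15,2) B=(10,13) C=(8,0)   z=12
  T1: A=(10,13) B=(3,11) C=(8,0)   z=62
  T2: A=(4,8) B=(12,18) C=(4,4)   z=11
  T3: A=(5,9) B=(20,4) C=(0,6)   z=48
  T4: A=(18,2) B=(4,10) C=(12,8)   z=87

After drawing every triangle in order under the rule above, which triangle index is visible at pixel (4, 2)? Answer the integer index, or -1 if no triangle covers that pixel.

T0:
  2·area = 87
  edge (15, 2)→(10, 13): d=(-5,11) right/bottom  bias=-1
  edge (10, 13)→(8, 0): d=(-2,-13) top-left  bias=+0
  edge (8, 0)→(15, 2): d=(7,2) right/bottom  bias=-1
    (4,0)@(9, 1): e=[71,11,5] → #
    (5,0)@(11, 1): e=[49,37,1] → #
    (6,0)@(13, 1): e=[27,63,-3] → ·
    (4,1)@(9, 3): e=[61,7,19] → #
    (6,1)@(13, 3): e=[17,59,11] → #
    (7,1)@(15, 3): e=[-5,85,7] → ·
    (4,2)@(9, 5): e=[51,3,33] → #
    (7,2)@(15, 5): e=[-15,81,21] → ·
    (4,3)@(9, 7): e=[41,-1,47] → ·
    (5,3)@(11, 7): e=[19,25,43] → #
    (6,3)@(13, 7): e=[-3,51,39] → ·
    (5,4)@(11, 9): e=[9,21,57] → #
  covered (10 px):
    · · · · # # · · · · · ·
    · · · · # # # · · · · ·
    · · · · # # # · · · · ·
    · · · · · # · · · · · ·
    · · · · · # · · · · · ·
    · · · · · · · · · · · ·
    · · · · · · · · · · · ·
    · · · · · · · · · · · ·
    · · · · · · · · · · · ·
T1:
  2·area = 87
  edge (10, 13)→(3, 11): d=(-7,-2) top-left  bias=+0
  edge (3, 11)→(8, 0): d=(5,-11) top-left  bias=+0
  edge (8, 0)→(10, 13): d=(2,13) right/bottom  bias=-1
    (3,1)@(7, 3): e=[64,4,19] → #
    (4,1)@(9, 3): e=[68,26,-7] → ·
    (3,2)@(7, 5): e=[50,14,23] → #
    (4,2)@(9, 5): e=[54,36,-3] → ·
    (2,3)@(5, 7): e=[32,2,53] → #
    (4,3)@(9, 7): e=[40,46,1] → #
    (5,3)@(11, 7): e=[44,68,-25] → ·
    (2,4)@(5, 9): e=[18,12,57] → #
    (5,4)@(11, 9): e=[30,78,-21] → ·
    (1,5)@(3, 11): e=[0,0,87] → #  [on edge]
    (5,5)@(11, 11): e=[16,88,-17] → ·
    (1,6)@(3, 13): e=[-14,10,91] → ·
    (8,7)@(17, 15): e=[0,174,-87] → ·  [on edge]
  covered (12 px):
    · · · · · · · · · · · ·
    · · · # · · · · · · · ·
    · · · # · · · · · · · ·
    · · # # # · · · · · · ·
    · · # # # · · · · · · ·
    · # # # # · · · · · · ·
    · · · · · · · · · · · ·
    · · · · · · · · · · · ·
    · · · · · · · · · · · ·
T2:
  2·area = 32  (B↔C swapped to make it positive)
  edge (4, 8)→(4, 4): d=(0,-4) top-left  bias=+0
  edge (4, 4)→(12, 18): d=(8,14) right/bottom  bias=-1
  edge (12, 18)→(4, 8): d=(-8,-10) top-left  bias=+0
    (2,3)@(5, 7): e=[4,10,18] → #
    (3,3)@(7, 7): e=[12,-18,38] → ·
    (2,4)@(5, 9): e=[4,26,2] → #
    (3,4)@(7, 9): e=[12,-2,22] → ·
    (2,5)@(5, 11): e=[4,42,-14] → ·
    (3,5)@(7, 11): e=[12,14,6] → #
    (4,5)@(9, 11): e=[20,-14,26] → ·
    (3,6)@(7, 13): e=[12,30,-10] → ·
    (4,6)@(9, 13): e=[20,2,10] → #
    (5,6)@(11, 13): e=[28,-26,30] → ·
    (4,7)@(9, 15): e=[20,18,-6] → ·
  covered (4 px):
    · · · · · · · · · · · ·
    · · · · · · · · · · · ·
    · · · · · · · · · · · ·
    · · # · · · · · · · · ·
    · · # · · · · · · · · ·
    · · · # · · · · · · · ·
    · · · · # · · · · · · ·
    · · · · · · · · · · · ·
    · · · · · · · · · · · ·
T3:
  2·area = 70  (B↔C swapped to make it positive)
  edge (5, 9)→(0, 6): d=(-5,-3) top-left  bias=+0
  edge (0, 6)→(20, 4): d=(20,-2) top-left  bias=+0
  edge (20, 4)→(5, 9): d=(-15,5) right/bottom  bias=-1
    (11,1)@(23, 3): e=[84,-14,0] → ·  [on edge]
    (5,2)@(11, 5): e=[38,2,30] → #
    (6,2)@(13, 5): e=[44,6,20] → #
    (7,2)@(15, 5): e=[50,10,10] → #
    (8,2)@(17, 5): e=[56,14,0] → ·  [on edge]
    (1,3)@(3, 7): e=[4,26,40] → #
    (2,3)@(5, 7): e=[10,30,30] → #
    (3,3)@(7, 7): e=[16,34,20] → #
    (4,3)@(9, 7): e=[22,38,10] → #
    (5,3)@(11, 7): e=[28,42,0] → ·  [on edge]
    (6,3)@(13, 7): e=[34,46,-10] → ·
    (7,3)@(15, 7): e=[40,50,-20] → ·
    (2,4)@(5, 9): e=[0,70,0] → ·  [on edge]
    (7,7)@(15, 15): e=[0,210,-140] → ·  [on edge]
  covered (7 px):
    · · · · · · · · · · · ·
    · · · · · · · · · · · ·
    · · · · · # # # · · · ·
    · # # # # · · · · · · ·
    · · · · · · · · · · · ·
    · · · · · · · · · · · ·
    · · · · · · · · · · · ·
    · · · · · · · · · · · ·
    · · · · · · · · · · · ·
T4:
  2·area = 36  (B↔C swapped to make it positive)
  edge (18, 2)→(12, 8): d=(-6,6) right/bottom  bias=-1
  edge (12, 8)→(4, 10): d=(-8,2) right/bottom  bias=-1
  edge (4, 10)→(18, 2): d=(14,-8) top-left  bias=+0
    (9,0)@(19, 1): e=[0,42,-6] → ·  [on edge]
    (8,1)@(17, 3): e=[0,30,6] → ·  [on edge]
    (6,2)@(13, 5): e=[12,22,2] → #
    (7,2)@(15, 5): e=[0,18,18] → ·  [on edge]
    (5,3)@(11, 7): e=[12,10,14] → #
    (6,3)@(13, 7): e=[0,6,30] → ·  [on edge]
    (3,4)@(7, 9): e=[24,2,10] → #
    (4,4)@(9, 9): e=[12,-2,26] → ·
    (5,4)@(11, 9): e=[0,-6,42] → ·  [on edge]
    (3,5)@(7, 11): e=[12,-14,38] → ·
    (4,5)@(9, 11): e=[0,-18,54] → ·  [on edge]
    (3,6)@(7, 13): e=[0,-30,66] → ·  [on edge]
    (2,7)@(5, 15): e=[0,-42,78] → ·  [on edge]
    (1,8)@(3, 17): e=[0,-54,90] → ·  [on edge]
  covered (3 px):
    · · · · · · · · · · · ·
    · · · · · · · · · · · ·
    · · · · · · # · · · · ·
    · · · · · # · · · · · ·
    · · · # · · · · · · · ·
    · · · · · · · · · · · ·
    · · · · · · · · · · · ·
    · · · · · · · · · · · ·
    · · · · · · · · · · · ·

Z-buffer (winner per pixel, '.' = empty):
  . . . . 0 0 . . . . . .
  . . . 1 0 0 0 . . . . .
  . . . 1 0 0 0 3 . . . .
  . 3 2 3 3 0 . . . . . .
  . . 2 1 1 0 . . . . . .
  . 1 1 2 1 . . . . . . .
  . . . . 2 . . . . . . .
  . . . . . . . . . . . .
  . . . . . . . . . . . .

Result: 0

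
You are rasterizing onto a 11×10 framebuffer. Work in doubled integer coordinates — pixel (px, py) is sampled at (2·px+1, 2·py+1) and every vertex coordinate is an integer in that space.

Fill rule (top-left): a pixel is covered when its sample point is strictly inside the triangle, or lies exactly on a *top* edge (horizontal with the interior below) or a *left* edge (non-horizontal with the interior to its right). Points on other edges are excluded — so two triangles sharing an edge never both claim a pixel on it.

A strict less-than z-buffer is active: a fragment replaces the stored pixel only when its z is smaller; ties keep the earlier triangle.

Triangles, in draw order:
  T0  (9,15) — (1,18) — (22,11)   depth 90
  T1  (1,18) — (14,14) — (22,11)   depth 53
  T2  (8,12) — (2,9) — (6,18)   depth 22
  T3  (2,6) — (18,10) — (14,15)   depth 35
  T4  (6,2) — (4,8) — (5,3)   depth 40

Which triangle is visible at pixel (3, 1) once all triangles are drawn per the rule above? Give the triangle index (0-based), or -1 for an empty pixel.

T0:
  2·area = 7  (B↔C swapped to make it positive)
  edge (9, 15)→(22, 11): d=(13,-4) top-left  bias=+0
  edge (22, 11)→(1, 18): d=(-21,7) right/bottom  bias=-1
  edge (1, 18)→(9, 15): d=(8,-3) top-left  bias=+0
    (4,7)@(9, 15): e=[0,7,0] → X  [on edge]
    (5,7)@(11, 15): e=[8,-7,6] → .
    (4,8)@(9, 17): e=[26,-35,16] → .
  covered (1 px):
    . . . . . . . . . . .
    . . . . . . . . . . .
    . . . . . . . . . . .
    . . . . . . . . . . .
    . . . . . . . . . . .
    . . . . . . . . . . .
    . . . . . . . . . . .
    . . . . X . . . . . .
    . . . . . . . . . . .
    . . . . . . . . . . .
T1:
  2·area = 7  (B↔C swapped to make it positive)
  edge (1, 18)→(22, 11): d=(21,-7) top-left  bias=+0
  edge (22, 11)→(14, 14): d=(-8,3) right/bottom  bias=-1
  edge (14, 14)→(1, 18): d=(-13,4) right/bottom  bias=-1
  covered (0 px):
    . . . . . . . . . . .
    . . . . . . . . . . .
    . . . . . . . . . . .
    . . . . . . . . . . .
    . . . . . . . . . . .
    . . . . . . . . . . .
    . . . . . . . . . . .
    . . . . . . . . . . .
    . . . . . . . . . . .
    . . . . . . . . . . .
T2:
  2·area = 42  (B↔C swapped to make it positive)
  edge (8, 12)→(6, 18): d=(-2,6) right/bottom  bias=-1
  edge (6, 18)→(2, 9): d=(-4,-9) top-left  bias=+0
  edge (2, 9)→(8, 12): d=(6,3) right/bottom  bias=-1
    (5,1)@(11, 3): e=[0,105,-63] → .  [on edge]
    (4,4)@(9, 9): e=[0,63,-21] → .  [on edge]
    (1,5)@(3, 11): e=[32,1,9] → X
    (2,5)@(5, 11): e=[20,19,3] → X
    (3,5)@(7, 11): e=[8,37,-3] → .
    (1,6)@(3, 13): e=[28,-7,21] → .
    (2,6)@(5, 13): e=[16,11,15] → X
    (3,6)@(7, 13): e=[4,29,9] → X
    (4,6)@(9, 13): e=[-8,47,3] → .
    (2,7)@(5, 15): e=[12,3,27] → X
    (3,7)@(7, 15): e=[0,21,21] → .  [on edge]
    (2,8)@(5, 17): e=[8,-5,39] → .
  covered (5 px):
    . . . . . . . . . . .
    . . . . . . . . . . .
    . . . . . . . . . . .
    . . . . . . . . . . .
    . . . . . . . . . . .
    . X X . . . . . . . .
    . . X X . . . . . . .
    . . X . . . . . . . .
    . . . . . . . . . . .
    . . . . . . . . . . .
T3:
  2·area = 96
  edge (2, 6)→(18, 10): d=(16,4) right/bottom  bias=-1
  edge (18, 10)→(14, 15): d=(-4,5) right/bottom  bias=-1
  edge (14, 15)→(2, 6): d=(-12,-9) top-left  bias=+0
    (2,3)@(5, 7): e=[4,77,15] → X
    (3,3)@(7, 7): e=[-4,67,33] → .
    (2,4)@(5, 9): e=[36,69,-9] → .
    (3,4)@(7, 9): e=[28,59,9] → X
    (4,4)@(9, 9): e=[20,49,27] → X
    (5,4)@(11, 9): e=[12,39,45] → X
    (6,4)@(13, 9): e=[4,29,63] → X
    (7,4)@(15, 9): e=[-4,19,81] → .
    (3,5)@(7, 11): e=[60,51,-15] → .
    (4,5)@(9, 11): e=[52,41,3] → X
    (7,5)@(15, 11): e=[28,11,57] → X
    (8,5)@(17, 11): e=[20,1,75] → X
  covered (12 px):
    . . . . . . . . . . .
    . . . . . . . . . . .
    . . . . . . . . . . .
    . . X . . . . . . . .
    . . . X X X X . . . .
    . . . . X X X X X . .
    . . . . . . X X . . .
    . . . . . . . . . . .
    . . . . . . . . . . .
    . . . . . . . . . . .
T4:
  2·area = 4
  edge (6, 2)→(4, 8): d=(-2,6) right/bottom  bias=-1
  edge (4, 8)→(5, 3): d=(1,-5) top-left  bias=+0
  edge (5, 3)→(6, 2): d=(1,-1) top-left  bias=+0
    (3,0)@(7, 1): e=[-4,8,0] → .  [on edge]
    (2,1)@(5, 3): e=[4,0,0] → X  [on edge]
    (3,1)@(7, 3): e=[-8,10,2] → .
    (1,2)@(3, 5): e=[12,-8,0] → .  [on edge]
    (2,2)@(5, 5): e=[0,2,2] → .  [on edge]
    (0,3)@(1, 7): e=[20,-16,0] → .  [on edge]
    (1,5)@(3, 11): e=[0,-2,6] → .  [on edge]
    (1,6)@(3, 13): e=[-4,0,8] → .  [on edge]
    (0,8)@(1, 17): e=[0,-6,10] → .  [on edge]
  covered (1 px):
    . . . . . . . . . . .
    . . X . . . . . . . .
    . . . . . . . . . . .
    . . . . . . . . . . .
    . . . . . . . . . . .
    . . . . . . . . . . .
    . . . . . . . . . . .
    . . . . . . . . . . .
    . . . . . . . . . . .
    . . . . . . . . . . .

Z-buffer (winner per pixel, '.' = empty):
  . . . . . . . . . . .
  . . 4 . . . . . . . .
  . . . . . . . . . . .
  . . 3 . . . . . . . .
  . . . 3 3 3 3 . . . .
  . 2 2 . 3 3 3 3 3 . .
  . . 2 2 . . 3 3 . . .
  . . 2 . 0 . . . . . .
  . . . . . . . . . . .
  . . . . . . . . . . .

Result: -1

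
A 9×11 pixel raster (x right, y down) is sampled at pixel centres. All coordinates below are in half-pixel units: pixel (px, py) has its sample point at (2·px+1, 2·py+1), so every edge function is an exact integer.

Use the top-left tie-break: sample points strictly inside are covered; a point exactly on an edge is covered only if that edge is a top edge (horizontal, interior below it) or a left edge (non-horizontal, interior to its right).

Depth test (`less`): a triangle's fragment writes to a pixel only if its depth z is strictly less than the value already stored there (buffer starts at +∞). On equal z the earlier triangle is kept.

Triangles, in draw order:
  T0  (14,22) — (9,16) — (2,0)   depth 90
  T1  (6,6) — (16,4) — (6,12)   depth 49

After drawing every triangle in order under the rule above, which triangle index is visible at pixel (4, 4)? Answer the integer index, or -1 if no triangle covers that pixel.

T0:
  2·area = 38
  edge (14, 22)→(9, 16): d=(-5,-6) top-left  bias=+0
  edge (9, 16)→(2, 0): d=(-7,-16) top-left  bias=+0
  edge (2, 0)→(14, 22): d=(12,22) right/bottom  bias=-1
    (3,5)@(7, 11): e=[13,3,22] → #
    (4,5)@(9, 11): e=[25,35,-22] → ·
    (3,6)@(7, 13): e=[3,-11,46] → ·
    (4,6)@(9, 13): e=[15,21,2] → #
    (5,6)@(11, 13): e=[27,53,-42] → ·
    (4,7)@(9, 15): e=[5,7,26] → #
    (5,7)@(11, 15): e=[17,39,-18] → ·
    (4,8)@(9, 17): e=[-5,-7,50] → ·
    (5,8)@(11, 17): e=[7,25,6] → #
    (6,8)@(13, 17): e=[19,57,-38] → ·
    (5,9)@(11, 19): e=[-3,11,30] → ·
  covered (4 px):
    · · · · · · · · ·
    · · · · · · · · ·
    · · · · · · · · ·
    · · · · · · · · ·
    · · · · · · · · ·
    · · · # · · · · ·
    · · · · # · · · ·
    · · · · # · · · ·
    · · · · · # · · ·
    · · · · · · · · ·
    · · · · · · · · ·
T1:
  2·area = 60
  edge (6, 6)→(16, 4): d=(10,-2) top-left  bias=+0
  edge (16, 4)→(6, 12): d=(-10,8) right/bottom  bias=-1
  edge (6, 12)→(6, 6): d=(0,-6) top-left  bias=+0
    (5,2)@(11, 5): e=[0,30,30] → #  [on edge]
    (6,2)@(13, 5): e=[4,14,42] → #
    (7,2)@(15, 5): e=[8,-2,54] → ·
    (0,3)@(1, 7): e=[0,90,-30] → ·  [on edge]
    (3,3)@(7, 7): e=[12,42,6] → #
    (4,3)@(9, 7): e=[16,26,18] → #
    (6,3)@(13, 7): e=[24,-6,42] → ·
    (3,4)@(7, 9): e=[32,22,6] → #
    (5,4)@(11, 9): e=[40,-10,30] → ·
    (3,5)@(7, 11): e=[52,2,6] → #
    (4,5)@(9, 11): e=[56,-14,18] → ·
    (3,6)@(7, 13): e=[72,-18,6] → ·
  covered (8 px):
    · · · · · · · · ·
    · · · · · · · · ·
    · · · · · # # · ·
    · · · # # # · · ·
    · · · # # · · · ·
    · · · # · · · · ·
    · · · · · · · · ·
    · · · · · · · · ·
    · · · · · · · · ·
    · · · · · · · · ·
    · · · · · · · · ·

Z-buffer (winner per pixel, '.' = empty):
  . . . . . . . . .
  . . . . . . . . .
  . . . . . 1 1 . .
  . . . 1 1 1 . . .
  . . . 1 1 . . . .
  . . . 1 . . . . .
  . . . . 0 . . . .
  . . . . 0 . . . .
  . . . . . 0 . . .
  . . . . . . . . .
  . . . . . . . . .

Result: 1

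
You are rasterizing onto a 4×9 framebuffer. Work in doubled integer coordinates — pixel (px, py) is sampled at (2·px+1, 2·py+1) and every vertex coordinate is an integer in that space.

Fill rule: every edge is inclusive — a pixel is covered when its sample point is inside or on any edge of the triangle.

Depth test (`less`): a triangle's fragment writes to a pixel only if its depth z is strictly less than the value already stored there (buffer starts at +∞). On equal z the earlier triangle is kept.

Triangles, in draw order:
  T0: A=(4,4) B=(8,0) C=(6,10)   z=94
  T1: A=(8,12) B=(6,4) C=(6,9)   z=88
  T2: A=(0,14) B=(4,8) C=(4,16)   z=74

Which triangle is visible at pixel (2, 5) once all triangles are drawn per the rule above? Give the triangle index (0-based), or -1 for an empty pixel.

T0:
  2·area = 32
  edge (4, 4)→(8, 0): d=(4,-4) inclusive
  edge (8, 0)→(6, 10): d=(-2,10) inclusive
  edge (6, 10)→(4, 4): d=(-2,-6) inclusive
    (1,0)@(3, 1): e=[-16,48,0] → ·  [on edge]
    (3,0)@(7, 1): e=[0,8,24] → █  [on edge]
    (2,1)@(5, 3): e=[0,24,8] → █  [on edge]
    (1,2)@(3, 5): e=[0,40,-8] → ·  [on edge]
    (2,2)@(5, 5): e=[8,20,4] → █
    (3,2)@(7, 5): e=[16,0,16] → █  [on edge]
    (0,3)@(1, 7): e=[0,56,-24] → ·  [on edge]
    (2,3)@(5, 7): e=[16,16,0] → █  [on edge]
    (3,3)@(7, 7): e=[24,-4,12] → ·
    (2,4)@(5, 9): e=[24,12,-4] → ·
    (3,6)@(7, 13): e=[48,-16,0] → ·  [on edge]
    (2,7)@(5, 15): e=[48,0,-16] → ·  [on edge]
  covered (6 px):
    · · · █
    · · █ █
    · · █ █
    · · █ ·
    · · · ·
    · · · ·
    · · · ·
    · · · ·
    · · · ·
T1:
  2·area = 10  (B↔C swapped to make it positive)
  edge (8, 12)→(6, 9): d=(-2,-3) inclusive
  edge (6, 9)→(6, 4): d=(0,-5) inclusive
  edge (6, 4)→(8, 12): d=(2,8) inclusive
    (3,4)@(7, 9): e=[3,5,2] → █
    (3,5)@(7, 11): e=[-1,5,6] → ·
  covered (1 px):
    · · · ·
    · · · ·
    · · · ·
    · · · ·
    · · · █
    · · · ·
    · · · ·
    · · · ·
    · · · ·
T2:
  2·area = 32
  edge (0, 14)→(4, 8): d=(4,-6) inclusive
  edge (4, 8)→(4, 16): d=(0,8) inclusive
  edge (4, 16)→(0, 14): d=(-4,-2) inclusive
    (1,5)@(3, 11): e=[6,8,18] → █
    (2,5)@(5, 11): e=[18,-8,22] → ·
    (0,6)@(1, 13): e=[2,24,6] → █
    (2,6)@(5, 13): e=[26,-8,14] → ·
    (0,7)@(1, 15): e=[10,24,-2] → ·
    (1,7)@(3, 15): e=[22,8,2] → █
    (2,7)@(5, 15): e=[34,-8,6] → ·
    (1,8)@(3, 17): e=[30,8,-6] → ·
  covered (4 px):
    · · · ·
    · · · ·
    · · · ·
    · · · ·
    · · · ·
    · █ · ·
    █ █ · ·
    · █ · ·
    · · · ·

Z-buffer (winner per pixel, '.' = empty):
  . . . 0
  . . 0 0
  . . 0 0
  . . 0 .
  . . . 1
  . 2 . .
  2 2 . .
  . 2 . .
  . . . .

Answer: -1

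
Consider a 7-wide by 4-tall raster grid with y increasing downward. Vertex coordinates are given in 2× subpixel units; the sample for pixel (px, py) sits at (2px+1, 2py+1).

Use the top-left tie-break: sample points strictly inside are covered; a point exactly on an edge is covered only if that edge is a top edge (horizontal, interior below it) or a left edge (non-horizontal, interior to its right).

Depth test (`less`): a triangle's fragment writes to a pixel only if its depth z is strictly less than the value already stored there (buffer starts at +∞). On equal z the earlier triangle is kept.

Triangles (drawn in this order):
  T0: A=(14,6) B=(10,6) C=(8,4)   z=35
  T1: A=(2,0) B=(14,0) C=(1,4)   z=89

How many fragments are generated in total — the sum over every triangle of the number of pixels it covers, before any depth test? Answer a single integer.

T0:
  2·area = 8
  edge (14, 6)→(10, 6): d=(-4,0) right/bottom  bias=-1
  edge (10, 6)→(8, 4): d=(-2,-2) top-left  bias=+0
  edge (8, 4)→(14, 6): d=(6,2) right/bottom  bias=-1
    (2,0)@(5, 1): e=[20,0,-12] → ·  [on edge]
    (2,1)@(5, 3): e=[12,-4,0] → ·  [on edge]
    (3,1)@(7, 3): e=[12,0,-4] → ·  [on edge]
    (4,2)@(9, 5): e=[4,0,4] → █  [on edge]
    (5,2)@(11, 5): e=[4,4,0] → ·  [on edge]
    (4,3)@(9, 7): e=[-4,-4,16] → ·
    (5,3)@(11, 7): e=[-4,0,12] → ·  [on edge]
  covered (1 px):
    · · · · · · ·
    · · · · · · ·
    · · · · █ · ·
    · · · · · · ·
T1:
  2·area = 48
  edge (2, 0)→(14, 0): d=(12,0) top-left  bias=+0
  edge (14, 0)→(1, 4): d=(-13,4) right/bottom  bias=-1
  edge (1, 4)→(2, 0): d=(1,-4) top-left  bias=+0
    (1,0)@(3, 1): e=[12,31,5] → █
    (2,0)@(5, 1): e=[12,23,13] → █
    (3,0)@(7, 1): e=[12,15,21] → █
    (4,0)@(9, 1): e=[12,7,29] → █
    (5,0)@(11, 1): e=[12,-1,37] → ·
    (1,1)@(3, 3): e=[36,5,7] → █
    (2,1)@(5, 3): e=[36,-3,15] → ·
    (3,1)@(7, 3): e=[36,-11,23] → ·
    (4,1)@(9, 3): e=[36,-19,31] → ·
    (1,2)@(3, 5): e=[60,-21,9] → ·
  covered (5 px):
    · █ █ █ █ · ·
    · █ · · · · ·
    · · · · · · ·
    · · · · · · ·

Answer: 6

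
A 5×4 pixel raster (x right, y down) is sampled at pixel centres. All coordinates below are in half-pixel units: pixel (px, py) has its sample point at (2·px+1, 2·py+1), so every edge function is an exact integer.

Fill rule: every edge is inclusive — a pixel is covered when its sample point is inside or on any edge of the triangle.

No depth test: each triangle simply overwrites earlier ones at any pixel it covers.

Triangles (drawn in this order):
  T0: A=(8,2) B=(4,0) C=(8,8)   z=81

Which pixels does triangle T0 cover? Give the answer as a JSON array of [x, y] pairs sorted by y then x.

T0:
  2·area = 24  (B↔C swapped to make it positive)
  edge (8, 2)→(8, 8): d=(0,6) inclusive
  edge (8, 8)→(4, 0): d=(-4,-8) inclusive
  edge (4, 0)→(8, 2): d=(4,2) inclusive
    (2,0)@(5, 1): e=[18,4,2] → X
    (3,0)@(7, 1): e=[6,20,-2] → .
    (2,1)@(5, 3): e=[18,-4,10] → .
    (3,1)@(7, 3): e=[6,12,6] → X
    (4,1)@(9, 3): e=[-6,28,2] → .
    (3,2)@(7, 5): e=[6,4,14] → X
    (4,2)@(9, 5): e=[-6,20,10] → .
    (3,3)@(7, 7): e=[6,-4,22] → .
  covered (3 px):
    . . X . .
    . . . X .
    . . . X .
    . . . . .

Answer: [[2,0],[3,1],[3,2]]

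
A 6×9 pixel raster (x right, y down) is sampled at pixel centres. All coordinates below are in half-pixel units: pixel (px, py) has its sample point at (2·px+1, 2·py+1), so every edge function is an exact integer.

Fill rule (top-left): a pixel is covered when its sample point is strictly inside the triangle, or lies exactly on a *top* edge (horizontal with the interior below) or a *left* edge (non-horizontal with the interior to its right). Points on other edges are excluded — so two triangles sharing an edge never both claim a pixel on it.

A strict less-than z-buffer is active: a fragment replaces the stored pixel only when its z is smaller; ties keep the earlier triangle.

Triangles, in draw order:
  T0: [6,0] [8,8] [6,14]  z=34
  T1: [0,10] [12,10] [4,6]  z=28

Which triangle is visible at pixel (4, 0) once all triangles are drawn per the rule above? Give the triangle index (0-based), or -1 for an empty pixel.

T0:
  2·area = 28
  edge (6, 0)→(8, 8): d=(2,8) right/bottom  bias=-1
  edge (8, 8)→(6, 14): d=(-2,6) right/bottom  bias=-1
  edge (6, 14)→(6, 0): d=(0,-14) top-left  bias=+0
    (3,2)@(7, 5): e=[2,12,14] → X
    (4,2)@(9, 5): e=[-14,0,42] → .  [on edge]
    (3,3)@(7, 7): e=[6,8,14] → X
    (4,3)@(9, 7): e=[-10,-4,42] → .
    (3,4)@(7, 9): e=[10,4,14] → X
    (4,4)@(9, 9): e=[-6,-8,42] → .
    (3,5)@(7, 11): e=[14,0,14] → .  [on edge]
    (2,8)@(5, 17): e=[42,0,-14] → .  [on edge]
  covered (3 px):
    . . . . . .
    . . . . . .
    . . . X . .
    . . . X . .
    . . . X . .
    . . . . . .
    . . . . . .
    . . . . . .
    . . . . . .
T1:
  2·area = 48  (B↔C swapped to make it positive)
  edge (0, 10)→(4, 6): d=(4,-4) top-left  bias=+0
  edge (4, 6)→(12, 10): d=(8,4) right/bottom  bias=-1
  edge (12, 10)→(0, 10): d=(-12,0) right/bottom  bias=-1
    (4,0)@(9, 1): e=[0,-60,108] → .  [on edge]
    (3,1)@(7, 3): e=[0,-36,84] → .  [on edge]
    (2,2)@(5, 5): e=[0,-12,60] → .  [on edge]
    (1,3)@(3, 7): e=[0,12,36] → X  [on edge]
    (2,3)@(5, 7): e=[8,4,36] → X
    (3,3)@(7, 7): e=[16,-4,36] → .
    (0,4)@(1, 9): e=[0,36,12] → X  [on edge]
    (3,4)@(7, 9): e=[24,12,12] → X
    (4,4)@(9, 9): e=[32,4,12] → X
    (5,4)@(11, 9): e=[40,-4,12] → .
    (0,5)@(1, 11): e=[8,52,-12] → .
    (1,5)@(3, 11): e=[16,44,-12] → .
  covered (7 px):
    . . . . . .
    . . . . . .
    . . . . . .
    . X X . . .
    X X X X X .
    . . . . . .
    . . . . . .
    . . . . . .
    . . . . . .

Z-buffer (winner per pixel, '.' = empty):
  . . . . . .
  . . . . . .
  . . . 0 . .
  . 1 1 0 . .
  1 1 1 1 1 .
  . . . . . .
  . . . . . .
  . . . . . .
  . . . . . .

Answer: -1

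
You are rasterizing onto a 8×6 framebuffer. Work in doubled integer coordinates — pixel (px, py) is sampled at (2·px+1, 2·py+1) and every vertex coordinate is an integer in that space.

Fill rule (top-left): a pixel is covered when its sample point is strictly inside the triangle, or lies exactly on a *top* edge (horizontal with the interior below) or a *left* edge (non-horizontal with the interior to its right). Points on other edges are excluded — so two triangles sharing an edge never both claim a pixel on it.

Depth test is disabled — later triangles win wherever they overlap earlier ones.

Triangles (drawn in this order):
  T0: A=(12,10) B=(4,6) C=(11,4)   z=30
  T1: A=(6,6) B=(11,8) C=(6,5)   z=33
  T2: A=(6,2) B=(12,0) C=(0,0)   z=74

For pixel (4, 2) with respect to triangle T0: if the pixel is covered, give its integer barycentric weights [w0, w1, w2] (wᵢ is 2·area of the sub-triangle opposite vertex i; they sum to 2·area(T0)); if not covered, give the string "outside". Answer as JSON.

T0:
  2·area = 44
  edge (12, 10)→(4, 6): d=(-8,-4) top-left  bias=+0
  edge (4, 6)→(11, 4): d=(7,-2) top-left  bias=+0
  edge (11, 4)→(12, 10): d=(1,6) right/bottom  bias=-1
    (4,2)@(9, 5): e=[28,3,13] → #
    (5,2)@(11, 5): e=[36,7,1] → #
    (6,2)@(13, 5): e=[44,11,-11] → ·
    (3,3)@(7, 7): e=[4,13,27] → #
    (6,3)@(13, 7): e=[28,25,-9] → ·
    (3,4)@(7, 9): e=[-12,27,29] → ·
    (4,4)@(9, 9): e=[-4,31,17] → ·
    (5,4)@(11, 9): e=[4,35,5] → #
    (6,4)@(13, 9): e=[12,39,-7] → ·
    (5,5)@(11, 11): e=[-12,49,7] → ·
  covered (6 px):
    · · · · · · · ·
    · · · · · · · ·
    · · · · # # · ·
    · · · # # # · ·
    · · · · · # · ·
    · · · · · · · ·
T1:
  2·area = 5  (B↔C swapped to make it positive)
  edge (6, 6)→(6, 5): d=(0,-1) top-left  bias=+0
  edge (6, 5)→(11, 8): d=(5,3) right/bottom  bias=-1
  edge (11, 8)→(6, 6): d=(-5,-2) top-left  bias=+0
    (4,3)@(9, 7): e=[3,1,1] → #
    (5,3)@(11, 7): e=[5,-5,5] → ·
    (4,4)@(9, 9): e=[3,11,-9] → ·
  covered (1 px):
    · · · · · · · ·
    · · · · · · · ·
    · · · · · · · ·
    · · · · # · · ·
    · · · · · · · ·
    · · · · · · · ·
T2:
  2·area = 24  (B↔C swapped to make it positive)
  edge (6, 2)→(0, 0): d=(-6,-2) top-left  bias=+0
  edge (0, 0)→(12, 0): d=(12,0) top-left  bias=+0
  edge (12, 0)→(6, 2): d=(-6,2) right/bottom  bias=-1
    (1,0)@(3, 1): e=[0,12,12] → #  [on edge]
    (2,0)@(5, 1): e=[4,12,8] → #
    (3,0)@(7, 1): e=[8,12,4] → #
    (4,0)@(9, 1): e=[12,12,0] → ·  [on edge]
    (1,1)@(3, 3): e=[-12,36,0] → ·  [on edge]
    (2,1)@(5, 3): e=[-8,36,-4] → ·
    (3,1)@(7, 3): e=[-4,36,-8] → ·
    (4,1)@(9, 3): e=[0,36,-12] → ·  [on edge]
    (7,2)@(15, 5): e=[0,60,-36] → ·  [on edge]
  covered (3 px):
    · # # # · · · ·
    · · · · · · · ·
    · · · · · · · ·
    · · · · · · · ·
    · · · · · · · ·
    · · · · · · · ·

Result: [3,13,28]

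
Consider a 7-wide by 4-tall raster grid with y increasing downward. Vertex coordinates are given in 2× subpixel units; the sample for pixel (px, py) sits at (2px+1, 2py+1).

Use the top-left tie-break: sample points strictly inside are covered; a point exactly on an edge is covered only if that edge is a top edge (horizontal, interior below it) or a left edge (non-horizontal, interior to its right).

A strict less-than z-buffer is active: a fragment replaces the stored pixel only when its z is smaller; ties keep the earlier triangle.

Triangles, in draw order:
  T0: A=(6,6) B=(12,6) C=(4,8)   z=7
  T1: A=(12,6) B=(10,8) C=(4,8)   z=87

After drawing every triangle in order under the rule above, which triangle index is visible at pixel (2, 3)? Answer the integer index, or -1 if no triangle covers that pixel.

T0:
  2·area = 12
  edge (6, 6)→(12, 6): d=(6,0) top-left  bias=+0
  edge (12, 6)→(4, 8): d=(-8,2) right/bottom  bias=-1
  edge (4, 8)→(6, 6): d=(2,-2) top-left  bias=+0
    (5,0)@(11, 1): e=[-30,42,0] → .  [on edge]
    (4,1)@(9, 3): e=[-18,30,0] → .  [on edge]
    (3,2)@(7, 5): e=[-6,18,0] → .  [on edge]
    (2,3)@(5, 7): e=[6,6,0] → X  [on edge]
    (3,3)@(7, 7): e=[6,2,4] → X
    (4,3)@(9, 7): e=[6,-2,8] → .
  covered (2 px):
    . . . . . . .
    . . . . . . .
    . . . . . . .
    . . X X . . .
T1:
  2·area = 12
  edge (12, 6)→(10, 8): d=(-2,2) right/bottom  bias=-1
  edge (10, 8)→(4, 8): d=(-6,0) right/bottom  bias=-1
  edge (4, 8)→(12, 6): d=(8,-2) top-left  bias=+0
    (6,2)@(13, 5): e=[0,18,-6] → .  [on edge]
    (4,3)@(9, 7): e=[4,6,2] → X
    (5,3)@(11, 7): e=[0,6,6] → .  [on edge]
  covered (1 px):
    . . . . . . .
    . . . . . . .
    . . . . . . .
    . . . . X . .

Z-buffer (winner per pixel, '.' = empty):
  . . . . . . .
  . . . . . . .
  . . . . . . .
  . . 0 0 1 . .

Answer: 0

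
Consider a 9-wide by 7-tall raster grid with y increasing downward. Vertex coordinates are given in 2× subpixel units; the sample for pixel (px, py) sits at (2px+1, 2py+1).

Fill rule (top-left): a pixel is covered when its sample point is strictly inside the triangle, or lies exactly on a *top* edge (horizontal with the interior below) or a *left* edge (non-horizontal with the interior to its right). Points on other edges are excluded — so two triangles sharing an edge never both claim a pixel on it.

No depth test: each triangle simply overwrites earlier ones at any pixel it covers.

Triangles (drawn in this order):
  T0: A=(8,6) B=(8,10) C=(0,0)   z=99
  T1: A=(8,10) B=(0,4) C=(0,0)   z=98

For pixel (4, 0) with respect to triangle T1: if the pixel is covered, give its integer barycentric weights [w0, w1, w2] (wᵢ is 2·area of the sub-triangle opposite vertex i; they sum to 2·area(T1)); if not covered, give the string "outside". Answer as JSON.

T0:
  2·area = 32
  edge (8, 6)→(8, 10): d=(0,4) right/bottom  bias=-1
  edge (8, 10)→(0, 0): d=(-8,-10) top-left  bias=+0
  edge (0, 0)→(8, 6): d=(8,6) right/bottom  bias=-1
    (0,0)@(1, 1): e=[28,2,2] → #
    (1,0)@(3, 1): e=[20,22,-10] → ·
    (0,1)@(1, 3): e=[28,-14,18] → ·
    (1,1)@(3, 3): e=[20,6,6] → #
    (2,1)@(5, 3): e=[12,26,-6] → ·
    (1,2)@(3, 5): e=[20,-10,22] → ·
    (2,2)@(5, 5): e=[12,10,10] → #
    (3,2)@(7, 5): e=[4,30,-2] → ·
    (2,3)@(5, 7): e=[12,-6,26] → ·
    (3,3)@(7, 7): e=[4,14,14] → #
    (4,3)@(9, 7): e=[-4,34,2] → ·
    (3,4)@(7, 9): e=[4,-2,30] → ·
  covered (4 px):
    # · · · · · · · ·
    · # · · · · · · ·
    · · # · · · · · ·
    · · · # · · · · ·
    · · · · · · · · ·
    · · · · · · · · ·
    · · · · · · · · ·
T1:
  2·area = 32
  edge (8, 10)→(0, 4): d=(-8,-6) top-left  bias=+0
  edge (0, 4)→(0, 0): d=(0,-4) top-left  bias=+0
  edge (0, 0)→(8, 10): d=(8,10) right/bottom  bias=-1
    (0,1)@(1, 3): e=[14,4,14] → #
    (1,1)@(3, 3): e=[26,12,-6] → ·
    (0,2)@(1, 5): e=[-2,4,30] → ·
    (1,2)@(3, 5): e=[10,12,10] → #
    (2,2)@(5, 5): e=[22,20,-10] → ·
    (1,3)@(3, 7): e=[-6,12,26] → ·
    (2,3)@(5, 7): e=[6,20,6] → #
    (3,3)@(7, 7): e=[18,28,-14] → ·
    (2,4)@(5, 9): e=[-10,20,22] → ·
    (3,4)@(7, 9): e=[2,28,2] → #
    (4,4)@(9, 9): e=[14,36,-18] → ·
    (3,5)@(7, 11): e=[-14,28,18] → ·
  covered (4 px):
    · · · · · · · · ·
    # · · · · · · · ·
    · # · · · · · · ·
    · · # · · · · · ·
    · · · # · · · · ·
    · · · · · · · · ·
    · · · · · · · · ·

Final: "outside"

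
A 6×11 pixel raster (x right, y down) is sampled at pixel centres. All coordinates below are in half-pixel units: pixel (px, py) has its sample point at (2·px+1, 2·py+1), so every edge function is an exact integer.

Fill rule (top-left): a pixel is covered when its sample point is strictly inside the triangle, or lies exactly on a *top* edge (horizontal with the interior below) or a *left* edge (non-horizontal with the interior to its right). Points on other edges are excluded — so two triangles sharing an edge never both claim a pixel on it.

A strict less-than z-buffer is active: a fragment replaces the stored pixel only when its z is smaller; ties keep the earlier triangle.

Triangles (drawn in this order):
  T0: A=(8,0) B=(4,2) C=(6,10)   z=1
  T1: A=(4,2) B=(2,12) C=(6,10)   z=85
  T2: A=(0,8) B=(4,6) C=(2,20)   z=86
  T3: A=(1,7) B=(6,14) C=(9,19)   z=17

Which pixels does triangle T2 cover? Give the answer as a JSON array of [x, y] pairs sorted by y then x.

T0:
  2·area = 36  (B↔C swapped to make it positive)
  edge (8, 0)→(6, 10): d=(-2,10) right/bottom  bias=-1
  edge (6, 10)→(4, 2): d=(-2,-8) top-left  bias=+0
  edge (4, 2)→(8, 0): d=(4,-2) top-left  bias=+0
    (3,0)@(7, 1): e=[8,26,2] → █
    (4,0)@(9, 1): e=[-12,42,6] → ·
    (2,1)@(5, 3): e=[24,6,6] → █
    (4,1)@(9, 3): e=[-16,38,14] → ·
    (2,2)@(5, 5): e=[20,2,14] → █
    (3,2)@(7, 5): e=[0,18,18] → ·  [on edge]
    (2,3)@(5, 7): e=[16,-2,22] → ·
    (2,7)@(5, 15): e=[0,-18,54] → ·  [on edge]
  covered (4 px):
    · · · █ · ·
    · · █ █ · ·
    · · █ · · ·
    · · · · · ·
    · · · · · ·
    · · · · · ·
    · · · · · ·
    · · · · · ·
    · · · · · ·
    · · · · · ·
    · · · · · ·
T1:
  2·area = 36  (B↔C swapped to make it positive)
  edge (4, 2)→(6, 10): d=(2,8) right/bottom  bias=-1
  edge (6, 10)→(2, 12): d=(-4,2) right/bottom  bias=-1
  edge (2, 12)→(4, 2): d=(2,-10) top-left  bias=+0
    (1,3)@(3, 7): e=[18,18,0] → █  [on edge]
    (2,3)@(5, 7): e=[2,14,20] → █
    (3,3)@(7, 7): e=[-14,10,40] → ·
    (1,4)@(3, 9): e=[22,10,4] → █
    (3,4)@(7, 9): e=[-10,2,44] → ·
    (1,5)@(3, 11): e=[26,2,8] → █
    (2,5)@(5, 11): e=[10,-2,28] → ·
    (1,6)@(3, 13): e=[30,-6,12] → ·
    (0,8)@(1, 17): e=[54,-18,0] → ·  [on edge]
  covered (5 px):
    · · · · · ·
    · · · · · ·
    · · · · · ·
    · █ █ · · ·
    · █ █ · · ·
    · █ · · · ·
    · · · · · ·
    · · · · · ·
    · · · · · ·
    · · · · · ·
    · · · · · ·
T2:
  2·area = 52
  edge (0, 8)→(4, 6): d=(4,-2) top-left  bias=+0
  edge (4, 6)→(2, 20): d=(-2,14) right/bottom  bias=-1
  edge (2, 20)→(0, 8): d=(-2,-12) top-left  bias=+0
    (1,3)@(3, 7): e=[2,12,38] → █
    (2,3)@(5, 7): e=[6,-16,62] → ·
    (0,4)@(1, 9): e=[6,36,10] → █
    (2,4)@(5, 9): e=[14,-20,58] → ·
    (0,5)@(1, 11): e=[14,32,6] → █
    (2,5)@(5, 11): e=[22,-24,54] → ·
    (0,6)@(1, 13): e=[22,28,2] → █
    (1,6)@(3, 13): e=[26,0,26] → ·  [on edge]
    (0,7)@(1, 15): e=[30,24,-2] → ·
  covered (6 px):
    · · · · · ·
    · · · · · ·
    · · · · · ·
    · █ · · · ·
    █ █ · · · ·
    █ █ · · · ·
    █ · · · · ·
    · · · · · ·
    · · · · · ·
    · · · · · ·
    · · · · · ·
T3:
  2·area = 4
  edge (1, 7)→(6, 14): d=(5,7) right/bottom  bias=-1
  edge (6, 14)→(9, 19): d=(3,5) right/bottom  bias=-1
  edge (9, 19)→(1, 7): d=(-8,-12) top-left  bias=+0
    (0,3)@(1, 7): e=[0,4,0] → ·  [on edge]
    (1,4)@(3, 9): e=[-4,0,8] → ·  [on edge]
    (2,6)@(5, 13): e=[2,2,0] → █  [on edge]
    (3,6)@(7, 13): e=[-12,-8,24] → ·
    (2,7)@(5, 15): e=[12,8,-16] → ·
    (4,9)@(9, 19): e=[4,0,0] → ·  [on edge]
    (5,10)@(11, 21): e=[0,-4,8] → ·  [on edge]
  covered (1 px):
    · · · · · ·
    · · · · · ·
    · · · · · ·
    · · · · · ·
    · · · · · ·
    · · · · · ·
    · · █ · · ·
    · · · · · ·
    · · · · · ·
    · · · · · ·
    · · · · · ·

Answer: [[1,3],[0,4],[1,4],[0,5],[1,5],[0,6]]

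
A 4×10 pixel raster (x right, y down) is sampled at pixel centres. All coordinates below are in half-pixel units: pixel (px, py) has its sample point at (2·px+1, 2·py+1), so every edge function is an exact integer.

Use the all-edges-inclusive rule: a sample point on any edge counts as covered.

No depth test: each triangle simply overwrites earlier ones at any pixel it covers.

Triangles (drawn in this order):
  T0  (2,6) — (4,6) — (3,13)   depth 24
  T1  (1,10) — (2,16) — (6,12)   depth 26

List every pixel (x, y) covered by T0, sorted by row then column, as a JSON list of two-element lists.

T0:
  2·area = 14
  edge (2, 6)→(4, 6): d=(2,0) inclusive
  edge (4, 6)→(3, 13): d=(-1,7) inclusive
  edge (3, 13)→(2, 6): d=(-1,-7) inclusive
    (1,3)@(3, 7): e=[2,6,6] → #
    (2,3)@(5, 7): e=[2,-8,20] → ·
    (1,4)@(3, 9): e=[6,4,4] → #
    (2,4)@(5, 9): e=[6,-10,18] → ·
    (1,5)@(3, 11): e=[10,2,2] → #
    (2,5)@(5, 11): e=[10,-12,16] → ·
    (1,6)@(3, 13): e=[14,0,0] → #  [on edge]
    (2,6)@(5, 13): e=[14,-14,14] → ·
    (1,7)@(3, 15): e=[18,-2,-2] → ·
  covered (4 px):
    · · · ·
    · · · ·
    · · · ·
    · # · ·
    · # · ·
    · # · ·
    · # · ·
    · · · ·
    · · · ·
    · · · ·
T1:
  2·area = 28  (B↔C swapped to make it positive)
  edge (1, 10)→(6, 12): d=(5,2) inclusive
  edge (6, 12)→(2, 16): d=(-4,4) inclusive
  edge (2, 16)→(1, 10): d=(-1,-6) inclusive
    (1,5)@(3, 11): e=[1,16,11] → #
    (2,5)@(5, 11): e=[-3,8,23] → ·
    (3,5)@(7, 11): e=[-7,0,35] → ·  [on edge]
    (1,6)@(3, 13): e=[11,8,9] → #
    (2,6)@(5, 13): e=[7,0,21] → #  [on edge]
    (3,6)@(7, 13): e=[3,-8,33] → ·
    (1,7)@(3, 15): e=[21,0,7] → #  [on edge]
    (2,7)@(5, 15): e=[17,-8,19] → ·
    (0,8)@(1, 17): e=[35,0,-7] → ·  [on edge]
    (1,8)@(3, 17): e=[31,-8,5] → ·
  covered (4 px):
    · · · ·
    · · · ·
    · · · ·
    · · · ·
    · · · ·
    · # · ·
    · # # ·
    · # · ·
    · · · ·
    · · · ·

Result: [[1,3],[1,4],[1,5],[1,6]]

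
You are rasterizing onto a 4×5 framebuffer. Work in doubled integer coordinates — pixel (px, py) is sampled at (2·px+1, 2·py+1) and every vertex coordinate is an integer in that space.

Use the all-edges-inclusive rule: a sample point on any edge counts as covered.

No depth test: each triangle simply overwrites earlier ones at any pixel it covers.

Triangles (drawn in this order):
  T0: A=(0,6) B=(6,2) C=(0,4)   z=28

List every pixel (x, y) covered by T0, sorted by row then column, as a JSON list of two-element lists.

T0:
  2·area = 12  (B↔C swapped to make it positive)
  edge (0, 6)→(0, 4): d=(0,-2) inclusive
  edge (0, 4)→(6, 2): d=(6,-2) inclusive
  edge (6, 2)→(0, 6): d=(-6,4) inclusive
    (1,1)@(3, 3): e=[6,0,6] → X  [on edge]
    (2,1)@(5, 3): e=[10,4,-2] → .
    (0,2)@(1, 5): e=[2,8,2] → X
    (1,2)@(3, 5): e=[6,12,-6] → .
    (0,3)@(1, 7): e=[2,20,-10] → .
  covered (2 px):
    . . . .
    . X . .
    X . . .
    . . . .
    . . . .

Answer: [[1,1],[0,2]]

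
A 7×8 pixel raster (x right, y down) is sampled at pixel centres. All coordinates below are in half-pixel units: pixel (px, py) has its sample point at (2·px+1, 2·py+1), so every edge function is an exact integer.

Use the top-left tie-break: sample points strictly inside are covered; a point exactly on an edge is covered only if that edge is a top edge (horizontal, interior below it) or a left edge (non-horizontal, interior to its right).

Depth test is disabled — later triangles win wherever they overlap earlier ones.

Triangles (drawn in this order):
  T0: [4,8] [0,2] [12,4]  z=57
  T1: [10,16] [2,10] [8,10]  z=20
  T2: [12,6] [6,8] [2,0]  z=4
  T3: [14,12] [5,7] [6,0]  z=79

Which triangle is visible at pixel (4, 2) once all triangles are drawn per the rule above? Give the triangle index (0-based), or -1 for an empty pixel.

T0:
  2·area = 64
  edge (4, 8)→(0, 2): d=(-4,-6) top-left  bias=+0
  edge (0, 2)→(12, 4): d=(12,2) right/bottom  bias=-1
  edge (12, 4)→(4, 8): d=(-8,4) right/bottom  bias=-1
    (0,1)@(1, 3): e=[2,10,52] → X
    (1,1)@(3, 3): e=[14,6,44] → X
    (2,1)@(5, 3): e=[26,2,36] → X
    (3,1)@(7, 3): e=[38,-2,28] → .
    (0,2)@(1, 5): e=[-6,34,36] → .
    (1,2)@(3, 5): e=[6,30,28] → X
    (3,2)@(7, 5): e=[30,22,12] → X
    (4,2)@(9, 5): e=[42,18,4] → X
    (5,2)@(11, 5): e=[54,14,-4] → .
    (1,3)@(3, 7): e=[-2,54,12] → .
    (2,3)@(5, 7): e=[10,50,4] → X
    (3,3)@(7, 7): e=[22,46,-4] → .
  covered (8 px):
    . . . . . . .
    X X X . . . .
    . X X X X . .
    . . X . . . .
    . . . . . . .
    . . . . . . .
    . . . . . . .
    . . . . . . .
T1:
  2·area = 36
  edge (10, 16)→(2, 10): d=(-8,-6) top-left  bias=+0
  edge (2, 10)→(8, 10): d=(6,0) top-left  bias=+0
  edge (8, 10)→(10, 16): d=(2,6) right/bottom  bias=-1
    (2,0)@(5, 1): e=[90,-54,0] → .  [on edge]
    (3,3)@(7, 7): e=[54,-18,0] → .  [on edge]
    (2,5)@(5, 11): e=[10,6,20] → X
    (3,5)@(7, 11): e=[22,6,8] → X
    (4,5)@(9, 11): e=[34,6,-4] → .
    (2,6)@(5, 13): e=[-6,18,24] → .
    (3,6)@(7, 13): e=[6,18,12] → X
    (4,6)@(9, 13): e=[18,18,0] → .  [on edge]
    (3,7)@(7, 15): e=[-10,30,16] → .
    (4,7)@(9, 15): e=[2,30,4] → X
    (5,7)@(11, 15): e=[14,30,-8] → .
  covered (4 px):
    . . . . . . .
    . . . . . . .
    . . . . . . .
    . . . . . . .
    . . . . . . .
    . . X X . . .
    . . . X . . .
    . . . . X . .
T2:
  2·area = 56
  edge (12, 6)→(6, 8): d=(-6,2) right/bottom  bias=-1
  edge (6, 8)→(2, 0): d=(-4,-8) top-left  bias=+0
  edge (2, 0)→(12, 6): d=(10,6) right/bottom  bias=-1
    (1,0)@(3, 1): e=[48,4,4] → X
    (2,0)@(5, 1): e=[44,20,-8] → .
    (1,1)@(3, 3): e=[36,-4,24] → .
    (2,1)@(5, 3): e=[32,12,12] → X
    (3,1)@(7, 3): e=[28,28,0] → .  [on edge]
    (2,2)@(5, 5): e=[20,4,32] → X
    (3,2)@(7, 5): e=[16,20,20] → X
    (4,2)@(9, 5): e=[12,36,8] → X
    (5,2)@(11, 5): e=[8,52,-4] → .
    (2,3)@(5, 7): e=[8,-4,52] → .
    (3,3)@(7, 7): e=[4,12,40] → X
    (4,3)@(9, 7): e=[0,28,28] → .  [on edge]
    (1,4)@(3, 9): e=[0,-28,84] → .  [on edge]
  covered (6 px):
    . X . . . . .
    . . X . . . .
    . . X X X . .
    . . . X . . .
    . . . . . . .
    . . . . . . .
    . . . . . . .
    . . . . . . .
T3:
  2·area = 68
  edge (14, 12)→(5, 7): d=(-9,-5) top-left  bias=+0
  edge (5, 7)→(6, 0): d=(1,-7) top-left  bias=+0
  edge (6, 0)→(14, 12): d=(8,12) right/bottom  bias=-1
    (3,1)@(7, 3): e=[46,10,12] → X
    (4,1)@(9, 3): e=[56,24,-12] → .
    (3,2)@(7, 5): e=[28,12,28] → X
    (4,2)@(9, 5): e=[38,26,4] → X
    (5,2)@(11, 5): e=[48,40,-20] → .
    (2,3)@(5, 7): e=[0,0,68] → X  [on edge]
    (5,3)@(11, 7): e=[30,42,-4] → .
    (2,4)@(5, 9): e=[-18,2,84] → .
    (3,4)@(7, 9): e=[-8,16,60] → .
    (4,4)@(9, 9): e=[2,30,36] → X
    (5,4)@(11, 9): e=[12,44,12] → X
    (6,4)@(13, 9): e=[22,58,-12] → .
  covered (9 px):
    . . . . . . .
    . . . X . . .
    . . . X X . .
    . . X X X . .
    . . . . X X .
    . . . . . . X
    . . . . . . .
    . . . . . . .

Z-buffer (winner per pixel, '.' = empty):
  . 2 . . . . .
  0 0 2 3 . . .
  . 0 2 3 3 . .
  . . 3 3 3 . .
  . . . . 3 3 .
  . . 1 1 . . 3
  . . . 1 . . .
  . . . . 1 . .

Final: 3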